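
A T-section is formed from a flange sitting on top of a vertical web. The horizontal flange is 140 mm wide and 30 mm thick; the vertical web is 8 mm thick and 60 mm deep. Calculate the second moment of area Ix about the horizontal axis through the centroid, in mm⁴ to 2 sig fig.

Treat the section as a set of non-overlapping primitives; coordinates are from the bounding-box lower-left.
Flange: 140 × 30, A = 4 200 mm², y = 75 mm, Ī = 315 000 mm⁴.
Web: 8 × 60, A = 480 mm², y = 30 mm, Ī = 144 000 mm⁴.
Centroid: ȳ = ΣA·y / ΣA = 70.38 mm.
Transfer each piece to the horizontal axis through the centroid using Ī + A·d² with d = y − 70.38:
  flange: d = 4.615 mm → contributes +404 467 mm⁴
  web: d = -40.38 mm → contributes +926 840 mm⁴
Total I = 1 331 308 mm⁴.

Ix ≈ 1.3 × 10⁶ mm⁴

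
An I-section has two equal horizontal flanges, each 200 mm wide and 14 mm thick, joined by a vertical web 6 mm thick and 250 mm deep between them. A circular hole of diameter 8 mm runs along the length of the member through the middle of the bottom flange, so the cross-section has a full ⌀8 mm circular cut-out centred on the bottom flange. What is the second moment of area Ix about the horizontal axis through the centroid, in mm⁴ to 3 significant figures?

Treat the section as a set of non-overlapping primitives; coordinates are from the bounding-box lower-left.
Bottom flange: 200 × 14, A = 2 800 mm², y = 7 mm, Ī = 45 733 mm⁴.
Web: 6 × 250, A = 1 500 mm², y = 139 mm, Ī = 7 812 500 mm⁴.
Top flange: 200 × 14, A = 2 800 mm², y = 271 mm, Ī = 45 733 mm⁴.
Hole (subtracted): ⌀8, A = 50.265 mm², y = 7 mm, Ī = 201.06 mm⁴.
Centroid: ȳ = ΣA·y / ΣA = 139.94 mm.
Transfer each piece to the horizontal axis through the centroid using Ī + A·d² with d = y − 139.94:
  bottom flange: d = -132.94 mm → contributes +49 531 131 mm⁴
  web: d = -0.94118 mm → contributes +7 813 829 mm⁴
  top flange: d = 131.06 mm → contributes +48 139 696 mm⁴
  hole: d = -132.94 mm → contributes −888 561 mm⁴
Total I = 104 596 095 mm⁴.

Ix ≈ 1.05 × 10⁸ mm⁴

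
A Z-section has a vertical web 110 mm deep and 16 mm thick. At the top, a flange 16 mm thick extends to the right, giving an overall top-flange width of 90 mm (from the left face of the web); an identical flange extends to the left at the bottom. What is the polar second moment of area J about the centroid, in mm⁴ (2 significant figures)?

J ≈ 1.3 × 10⁷ mm⁴

Treat the section as a set of non-overlapping primitives; coordinates are from the bounding-box lower-left.
Web: 16 × 110, A = 1 760 mm², y = 55 mm, Ī = 1 774 667 mm⁴.
Top flange (beyond web): 74 × 16, A = 1 184 mm², y = 102 mm, Ī = 25 259 mm⁴.
Bottom flange (beyond web): 74 × 16, A = 1 184 mm², y = 8 mm, Ī = 25 259 mm⁴.
Centroid: ȳ = ΣA·y / ΣA = 55 mm.
Transfer each piece to the centroidal x-axis using Ī + A·d² with d = y − 55:
  web: d = 0 mm → contributes +1 774 667 mm⁴
  top flange (beyond web): d = 47 mm → contributes +2 640 715 mm⁴
  bottom flange (beyond web): d = -47 mm → contributes +2 640 715 mm⁴
Total I = 7 056 096 mm⁴.
For the y-axis: x̄ = 82 mm.
Repeating about the centroidal y-axis gives I_y = 5 913 344 mm⁴.
Polar second moment: J = I_x + I_y = 12 969 440 mm⁴.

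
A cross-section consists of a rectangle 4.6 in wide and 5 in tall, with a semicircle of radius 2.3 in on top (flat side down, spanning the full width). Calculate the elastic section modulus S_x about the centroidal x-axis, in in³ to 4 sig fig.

S_x ≈ 32.17 in³

Split into non-overlapping primitives; take the origin at the lower-left of the bounding box.
Rectangular body: 4.6 × 5, A = 23 in², y = 2.5 in, Ī = 47.9167 in⁴.
Semicircular cap: semicircle r = 2.3, A = 8.30951 in², y = 5.97615 in, Ī = 3.07145 in⁴.
Centroid: ȳ = ΣA·y / ΣA = 3.42257 in.
Transfer each piece to the centroidal x-axis using Ī + A·d² with d = y − 3.42257:
  rectangular body: d = -0.922567 in → contributes +67.4926 in⁴
  semicircular cap: d = 2.55358 in → contributes +57.256 in⁴
Total I = 124.749 in⁴.
Extreme fibre distance c = 3.87743 in; S = I/c = 32.173 in³.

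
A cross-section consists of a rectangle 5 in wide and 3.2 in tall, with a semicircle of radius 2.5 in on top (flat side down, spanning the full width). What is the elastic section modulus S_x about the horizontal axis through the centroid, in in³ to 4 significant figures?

S_x ≈ 19.76 in³

Break the section into simple shapes (no overlaps), measuring from the bottom-left corner of the bounding box.
Rectangular body: 5 × 3.2, A = 16 in², y = 1.6 in, Ī = 13.6533 in⁴.
Semicircular cap: semicircle r = 2.5, A = 9.81748 in², y = 4.26103 in, Ī = 4.28738 in⁴.
Centroid: ȳ = ΣA·y / ΣA = 2.6119 in.
Transfer each piece to the horizontal axis through the centroid using Ī + A·d² with d = y − 2.6119:
  rectangular body: d = -1.0119 in → contributes +30.0363 in⁴
  semicircular cap: d = 1.64914 in → contributes +30.9875 in⁴
Total I = 61.0238 in⁴.
Extreme fibre distance c = 3.0881 in; S = I/c = 19.7609 in³.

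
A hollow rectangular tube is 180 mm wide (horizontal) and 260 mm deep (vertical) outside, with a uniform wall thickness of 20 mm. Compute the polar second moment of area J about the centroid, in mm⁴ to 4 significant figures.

J ≈ 2.155 × 10⁸ mm⁴

Break the section into simple shapes (no overlaps), measuring from the bottom-left corner of the bounding box.
Outer rectangle: 180 × 260, A = 46 800 mm², y = 130 mm, Ī = 263 640 000 mm⁴.
Inner void (subtracted): 140 × 220, A = 30 800 mm², y = 130 mm, Ī = 124 226 667 mm⁴.
By symmetry the centroid is at mid-height, ȳ = 130 mm.
All pieces are centred on the centroidal x-axis, so I = ΣĪ (holes subtracted) = 139 413 333 mm⁴.
Repeating about the centroidal y-axis gives I_y = 76 053 333 mm⁴.
Polar second moment: J = I_x + I_y = 215 466 667 mm⁴.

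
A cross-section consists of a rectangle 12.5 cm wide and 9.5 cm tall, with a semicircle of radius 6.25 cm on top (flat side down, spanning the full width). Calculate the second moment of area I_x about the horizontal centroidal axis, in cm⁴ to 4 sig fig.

Split into non-overlapping primitives; take the origin at the lower-left of the bounding box.
Rectangular body: 12.5 × 9.5, A = 118.75 cm², y = 4.75 cm, Ī = 893.099 cm⁴.
Semicircular cap: semicircle r = 6.25, A = 61.3592 cm², y = 12.1526 cm, Ī = 167.476 cm⁴.
Centroid: ȳ = ΣA·y / ΣA = 7.2719 cm.
Transfer each piece to the horizontal centroidal axis using Ī + A·d² with d = y − 7.2719:
  rectangular body: d = -2.5219 cm → contributes +1648.34 cm⁴
  semicircular cap: d = 4.88069 cm → contributes +1629.12 cm⁴
Total I = 3277.46 cm⁴.

I_x ≈ 3277 cm⁴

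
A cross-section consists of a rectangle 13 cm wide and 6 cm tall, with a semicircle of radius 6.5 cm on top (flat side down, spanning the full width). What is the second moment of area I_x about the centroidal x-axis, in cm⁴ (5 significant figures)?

Treat the section as a set of non-overlapping primitives; coordinates are from the bounding-box lower-left.
Rectangular body: 13 × 6, A = 78 cm², y = 3 cm, Ī = 234 cm⁴.
Semicircular cap: semicircle r = 6.5, A = 66.36614 cm², y = 8.758686 cm, Ī = 195.923 cm⁴.
Centroid: ȳ = ΣA·y / ΣA = 5.647309 cm.
Transfer each piece to the centroidal x-axis using Ī + A·d² with d = y − 5.647309:
  rectangular body: d = -2.647309 cm → contributes +780.643 cm⁴
  semicircular cap: d = 3.111377 cm → contributes +838.3915 cm⁴
Total I = 1619.035 cm⁴.

I_x ≈ 1619.0 cm⁴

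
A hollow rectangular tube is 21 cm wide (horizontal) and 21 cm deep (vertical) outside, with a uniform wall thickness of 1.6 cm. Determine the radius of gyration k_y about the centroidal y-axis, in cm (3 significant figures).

k_y ≈ 7.95 cm

Break the section into simple shapes (no overlaps), measuring from the bottom-left corner of the bounding box.
Outer rectangle: 21 × 21, A = 441 cm², x = 10.5 cm, Ī = 16 207 cm⁴.
Inner void (subtracted): 17.8 × 17.8, A = 316.84 cm², x = 10.5 cm, Ī = 8365.6 cm⁴.
By symmetry the centroid is at mid-width, x̄ = 10.5 cm.
All pieces are centred on the centroidal y-axis, so I = ΣĪ (holes subtracted) = 7841.1 cm⁴.
Radius of gyration: k = √(I/A) = √(7841.1 / 124.16) = 7.9469 cm.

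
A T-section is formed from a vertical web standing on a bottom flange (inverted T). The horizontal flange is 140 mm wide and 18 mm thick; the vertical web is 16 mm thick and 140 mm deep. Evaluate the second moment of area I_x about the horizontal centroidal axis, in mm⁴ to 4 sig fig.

Split into non-overlapping primitives; take the origin at the lower-left of the bounding box.
Flange: 140 × 18, A = 2 520 mm², y = 9 mm, Ī = 68 040 mm⁴.
Web: 16 × 140, A = 2 240 mm², y = 88 mm, Ī = 3 658 667 mm⁴.
Centroid: ȳ = ΣA·y / ΣA = 46.1765 mm.
Transfer each piece to the horizontal centroidal axis using Ī + A·d² with d = y − 46.1765:
  flange: d = -37.1765 mm → contributes +3 550 907 mm⁴
  web: d = 41.8235 mm → contributes +7 576 892 mm⁴
Total I = 11 127 798 mm⁴.

I_x ≈ 1.113 × 10⁷ mm⁴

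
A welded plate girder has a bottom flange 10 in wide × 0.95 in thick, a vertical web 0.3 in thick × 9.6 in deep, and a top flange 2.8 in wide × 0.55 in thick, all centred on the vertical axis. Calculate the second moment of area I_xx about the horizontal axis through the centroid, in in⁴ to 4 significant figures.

Treat the section as a set of non-overlapping primitives; coordinates are from the bounding-box lower-left.
Bottom plate: 10 × 0.95, A = 9.5 in², y = 0.475 in, Ī = 0.714479 in⁴.
Web plate: 0.3 × 9.6, A = 2.88 in², y = 5.75 in, Ī = 22.1184 in⁴.
Top plate: 2.8 × 0.55, A = 1.54 in², y = 10.825 in, Ī = 0.0388208 in⁴.
Centroid: ȳ = ΣA·y / ΣA = 2.71142 in.
Transfer each piece to the horizontal axis through the centroid using Ī + A·d² with d = y − 2.71142:
  bottom plate: d = -2.23642 in → contributes +48.2295 in⁴
  web plate: d = 3.03858 in → contributes +48.7093 in⁴
  top plate: d = 8.11358 in → contributes +101.417 in⁴
Total I = 198.356 in⁴.

I_xx ≈ 198.4 in⁴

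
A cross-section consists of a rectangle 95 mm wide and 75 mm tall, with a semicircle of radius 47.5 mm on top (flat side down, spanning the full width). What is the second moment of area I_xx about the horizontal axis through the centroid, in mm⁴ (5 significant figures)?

Decompose the section into non-overlapping parts with the origin at the bottom-left of its bounding rectangle.
Rectangular body: 95 × 75, A = 7 125 mm², y = 37.5 mm, Ī = 3 339 844 mm⁴.
Semicircular cap: semicircle r = 47.5, A = 3544.109 mm², y = 95.15963 mm, Ī = 558735.8 mm⁴.
Centroid: ȳ = ΣA·y / ΣA = 56.65362 mm.
Transfer each piece to the horizontal axis through the centroid using Ī + A·d² with d = y − 56.65362:
  rectangular body: d = -19.15362 mm → contributes +5 953 728 mm⁴
  semicircular cap: d = 38.50601 mm → contributes +5 813 632 mm⁴
Total I = 11 767 360 mm⁴.

I_xx ≈ 1.1767 × 10⁷ mm⁴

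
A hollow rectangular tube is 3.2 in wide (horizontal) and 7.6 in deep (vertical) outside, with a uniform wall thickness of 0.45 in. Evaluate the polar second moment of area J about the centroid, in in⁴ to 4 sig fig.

J ≈ 73.37 in⁴

Treat the section as a set of non-overlapping primitives; coordinates are from the bounding-box lower-left.
Outer rectangle: 3.2 × 7.6, A = 24.32 in², y = 3.8 in, Ī = 117.06 in⁴.
Inner void (subtracted): 2.3 × 6.7, A = 15.41 in², y = 3.8 in, Ī = 57.6462 in⁴.
By symmetry the centroid is at mid-height, ȳ = 3.8 in.
All pieces are centred on the centroidal x-axis, so I = ΣĪ (holes subtracted) = 59.414 in⁴.
Repeating about the centroidal y-axis gives I_y = 13.9598 in⁴.
Polar second moment: J = I_x + I_y = 73.3739 in⁴.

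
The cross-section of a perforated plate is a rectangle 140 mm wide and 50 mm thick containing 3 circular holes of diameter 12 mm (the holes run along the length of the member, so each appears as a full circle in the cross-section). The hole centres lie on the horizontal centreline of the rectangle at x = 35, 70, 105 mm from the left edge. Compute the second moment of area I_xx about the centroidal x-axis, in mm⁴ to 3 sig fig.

I_xx ≈ 1.46 × 10⁶ mm⁴

Break the section into simple shapes (no overlaps), measuring from the bottom-left corner of the bounding box.
Plate: 140 × 50, A = 7 000 mm², y = 25 mm, Ī = 1 458 333 mm⁴.
Hole 1 (subtracted): ⌀12, A = 113.1 mm², y = 25 mm, Ī = 1017.9 mm⁴.
Hole 2 (subtracted): ⌀12, A = 113.1 mm², y = 25 mm, Ī = 1017.9 mm⁴.
Hole 3 (subtracted): ⌀12, A = 113.1 mm², y = 25 mm, Ī = 1017.9 mm⁴.
By symmetry the centroid is at mid-height, ȳ = 25 mm.
All pieces are centred on the centroidal x-axis, so I = ΣĪ (holes subtracted) = 1 455 280 mm⁴.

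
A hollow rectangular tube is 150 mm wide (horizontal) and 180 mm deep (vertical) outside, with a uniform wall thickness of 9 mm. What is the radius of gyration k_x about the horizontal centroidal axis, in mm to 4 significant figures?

Split into non-overlapping primitives; take the origin at the lower-left of the bounding box.
Outer rectangle: 150 × 180, A = 27 000 mm², y = 90 mm, Ī = 72 900 000 mm⁴.
Inner void (subtracted): 132 × 162, A = 21 384 mm², y = 90 mm, Ī = 46 766 808 mm⁴.
By symmetry the centroid is at mid-height, ȳ = 90 mm.
All pieces are centred on the horizontal centroidal axis, so I = ΣĪ (holes subtracted) = 26 133 192 mm⁴.
Radius of gyration: k = √(I/A) = √(26 133 192 / 5 616) = 68.2154 mm.

k_x ≈ 68.22 mm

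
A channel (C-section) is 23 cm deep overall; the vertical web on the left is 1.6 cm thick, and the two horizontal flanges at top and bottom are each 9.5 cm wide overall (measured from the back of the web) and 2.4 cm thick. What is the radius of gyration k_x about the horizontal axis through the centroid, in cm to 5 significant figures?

Decompose the section into non-overlapping parts with the origin at the bottom-left of its bounding rectangle.
Web: 1.6 × 23, A = 36.8 cm², y = 11.5 cm, Ī = 1622.267 cm⁴.
Top flange (beyond web): 7.9 × 2.4, A = 18.96 cm², y = 21.8 cm, Ī = 9.1008 cm⁴.
Bottom flange (beyond web): 7.9 × 2.4, A = 18.96 cm², y = 1.2 cm, Ī = 9.1008 cm⁴.
By symmetry the centroid is at mid-height, ȳ = 11.5 cm.
Transfer each piece to the horizontal axis through the centroid using Ī + A·d² with d = y − 11.5:
  web: d = 0 cm → contributes +1622.267 cm⁴
  top flange (beyond web): d = 10.3 cm → contributes +2020.567 cm⁴
  bottom flange (beyond web): d = -10.3 cm → contributes +2020.567 cm⁴
Total I = 5663.401 cm⁴.
Radius of gyration: k = √(I/A) = √(5663.401 / 74.72) = 8.706031 cm.

k_x ≈ 8.7060 cm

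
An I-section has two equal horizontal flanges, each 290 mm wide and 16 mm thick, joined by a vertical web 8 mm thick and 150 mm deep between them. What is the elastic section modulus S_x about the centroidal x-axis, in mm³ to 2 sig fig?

Split into non-overlapping primitives; take the origin at the lower-left of the bounding box.
Bottom flange: 290 × 16, A = 4 640 mm², y = 8 mm, Ī = 98 987 mm⁴.
Web: 8 × 150, A = 1 200 mm², y = 91 mm, Ī = 2 250 000 mm⁴.
Top flange: 290 × 16, A = 4 640 mm², y = 174 mm, Ī = 98 987 mm⁴.
By symmetry the centroid is at mid-height, ȳ = 91 mm.
Transfer each piece to the centroidal x-axis using Ī + A·d² with d = y − 91:
  bottom flange: d = -83 mm → contributes +32 063 947 mm⁴
  web: d = 0 mm → contributes +2 250 000 mm⁴
  top flange: d = 83 mm → contributes +32 063 947 mm⁴
Total I = 66 377 893 mm⁴.
Extreme fibre distance c = 91 mm; S = I/c = 729 427 mm³.

S_x ≈ 7.3 × 10⁵ mm³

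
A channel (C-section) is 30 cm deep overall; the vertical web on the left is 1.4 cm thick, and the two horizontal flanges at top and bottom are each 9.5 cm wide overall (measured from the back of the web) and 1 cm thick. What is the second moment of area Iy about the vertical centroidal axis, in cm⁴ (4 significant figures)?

Break the section into simple shapes (no overlaps), measuring from the bottom-left corner of the bounding box.
Web: 1.4 × 30, A = 42 cm², x = 0.7 cm, Ī = 6.86 cm⁴.
Top flange (beyond web): 8.1 × 1, A = 8.1 cm², x = 5.45 cm, Ī = 44.2868 cm⁴.
Bottom flange (beyond web): 8.1 × 1, A = 8.1 cm², x = 5.45 cm, Ī = 44.2868 cm⁴.
Centroid: x̄ = ΣA·x / ΣA = 2.02216 cm.
Transfer each piece to the vertical centroidal axis using Ī + A·d² with d = x − 2.02216:
  web: d = -1.32216 cm → contributes +80.281 cm⁴
  top flange (beyond web): d = 3.42784 cm → contributes +139.462 cm⁴
  bottom flange (beyond web): d = 3.42784 cm → contributes +139.462 cm⁴
Total I = 359.205 cm⁴.

Iy ≈ 359.2 cm⁴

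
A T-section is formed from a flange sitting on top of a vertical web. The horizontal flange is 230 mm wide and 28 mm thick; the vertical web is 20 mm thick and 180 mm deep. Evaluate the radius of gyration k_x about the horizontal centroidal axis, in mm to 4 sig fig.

k_x ≈ 59.14 mm

Split into non-overlapping primitives; take the origin at the lower-left of the bounding box.
Flange: 230 × 28, A = 6 440 mm², y = 194 mm, Ī = 420 747 mm⁴.
Web: 20 × 180, A = 3 600 mm², y = 90 mm, Ī = 9 720 000 mm⁴.
Centroid: ȳ = ΣA·y / ΣA = 156.709 mm.
Transfer each piece to the horizontal centroidal axis using Ī + A·d² with d = y − 156.709:
  flange: d = 37.2908 mm → contributes +9 376 253 mm⁴
  web: d = -66.7092 mm → contributes +25 740 405 mm⁴
Total I = 35 116 657 mm⁴.
Radius of gyration: k = √(I/A) = √(35 116 657 / 10 040) = 59.1411 mm.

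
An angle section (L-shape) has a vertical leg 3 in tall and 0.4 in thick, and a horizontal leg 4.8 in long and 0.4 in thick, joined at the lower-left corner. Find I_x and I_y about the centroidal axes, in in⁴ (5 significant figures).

Break the section into simple shapes (no overlaps), measuring from the bottom-left corner of the bounding box.
Vertical leg: 0.4 × 3, A = 1.2 in², y = 1.5 in, Ī = 0.9 in⁴.
Horizontal leg (remainder): 4.4 × 0.4, A = 1.76 in², y = 0.2 in, Ī = 0.02346667 in⁴.
Centroid: ȳ = ΣA·y / ΣA = 0.727027 in.
Transfer each piece to the centroidal x-axis using Ī + A·d² with d = y − 0.727027:
  vertical leg: d = 0.772973 in → contributes +1.616985 in⁴
  horizontal leg (remainder): d = -0.527027 in → contributes +0.5123198 in⁴
Total I = 2.129305 in⁴.
For the y-axis: x̄ = 1.627027 in.
Repeating about the centroidal y-axis gives I_y = 6.965305 in⁴.

I_x ≈ 2.1293 in⁴, I_y ≈ 6.9653 in⁴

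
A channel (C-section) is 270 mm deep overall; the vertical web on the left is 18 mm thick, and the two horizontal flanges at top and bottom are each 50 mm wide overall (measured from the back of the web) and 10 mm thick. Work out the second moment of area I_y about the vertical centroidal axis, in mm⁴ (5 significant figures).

I_y ≈ 5.3929 × 10⁵ mm⁴

Treat the section as a set of non-overlapping primitives; coordinates are from the bounding-box lower-left.
Web: 18 × 270, A = 4 860 mm², x = 9 mm, Ī = 131 220 mm⁴.
Top flange (beyond web): 32 × 10, A = 320 mm², x = 34 mm, Ī = 27306.67 mm⁴.
Bottom flange (beyond web): 32 × 10, A = 320 mm², x = 34 mm, Ī = 27306.67 mm⁴.
Centroid: x̄ = ΣA·x / ΣA = 11.90909 mm.
Transfer each piece to the vertical centroidal axis using Ī + A·d² with d = x − 11.90909:
  web: d = -2.909091 mm → contributes +172349.3 mm⁴
  top flange (beyond web): d = 22.09091 mm → contributes +183469.3 mm⁴
  bottom flange (beyond web): d = 22.09091 mm → contributes +183469.3 mm⁴
Total I = 539287.9 mm⁴.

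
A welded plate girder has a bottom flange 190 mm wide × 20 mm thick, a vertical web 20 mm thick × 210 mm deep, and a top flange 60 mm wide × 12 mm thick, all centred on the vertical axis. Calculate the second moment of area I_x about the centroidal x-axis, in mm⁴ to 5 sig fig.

I_x ≈ 6.0074 × 10⁷ mm⁴

Treat the section as a set of non-overlapping primitives; coordinates are from the bounding-box lower-left.
Bottom plate: 190 × 20, A = 3 800 mm², y = 10 mm, Ī = 126666.7 mm⁴.
Web plate: 20 × 210, A = 4 200 mm², y = 125 mm, Ī = 15 435 000 mm⁴.
Top plate: 60 × 12, A = 720 mm², y = 236 mm, Ī = 8 640 mm⁴.
Centroid: ȳ = ΣA·y / ΣA = 84.05046 mm.
Transfer each piece to the centroidal x-axis using Ī + A·d² with d = y − 84.05046:
  bottom plate: d = -74.05046 mm → contributes +20 963 854 mm⁴
  web plate: d = 40.94954 mm → contributes +22 477 833 mm⁴
  top plate: d = 151.9495 mm → contributes +16 632 477 mm⁴
Total I = 60 074 164 mm⁴.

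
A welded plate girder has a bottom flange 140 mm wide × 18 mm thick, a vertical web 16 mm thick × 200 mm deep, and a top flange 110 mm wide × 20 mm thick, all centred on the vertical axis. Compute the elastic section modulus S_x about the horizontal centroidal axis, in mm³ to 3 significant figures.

S_x ≈ 5.42 × 10⁵ mm³

Split into non-overlapping primitives; take the origin at the lower-left of the bounding box.
Bottom plate: 140 × 18, A = 2 520 mm², y = 9 mm, Ī = 68 040 mm⁴.
Web plate: 16 × 200, A = 3 200 mm², y = 118 mm, Ī = 10 666 667 mm⁴.
Top plate: 110 × 20, A = 2 200 mm², y = 228 mm, Ī = 73 333 mm⁴.
Centroid: ȳ = ΣA·y / ΣA = 113.87 mm.
Transfer each piece to the horizontal centroidal axis using Ī + A·d² with d = y − 113.87:
  bottom plate: d = -104.87 mm → contributes +27 784 262 mm⁴
  web plate: d = 4.1263 mm → contributes +10 721 150 mm⁴
  top plate: d = 114.13 mm → contributes +28 727 902 mm⁴
Total I = 67 233 314 mm⁴.
Extreme fibre distance c = 124.13 mm; S = I/c = 541 653 mm³.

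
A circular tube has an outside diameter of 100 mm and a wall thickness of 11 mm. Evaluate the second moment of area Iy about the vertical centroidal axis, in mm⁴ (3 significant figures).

Iy ≈ 3.09 × 10⁶ mm⁴

Break the section into simple shapes (no overlaps), measuring from the bottom-left corner of the bounding box.
Outer circle: ⌀100, A = 7 854 mm², x = 50 mm, Ī = 4 908 739 mm⁴.
Bore (subtracted): ⌀78, A = 4778.4 mm², x = 50 mm, Ī = 1 816 972 mm⁴.
By symmetry the centroid is at mid-width, x̄ = 50 mm.
All pieces are centred on the vertical centroidal axis, so I = ΣĪ (holes subtracted) = 3 091 766 mm⁴.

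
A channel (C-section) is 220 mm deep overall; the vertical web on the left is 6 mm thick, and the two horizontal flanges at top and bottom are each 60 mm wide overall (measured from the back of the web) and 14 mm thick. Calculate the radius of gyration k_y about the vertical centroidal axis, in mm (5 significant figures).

k_y ≈ 18.844 mm

Break the section into simple shapes (no overlaps), measuring from the bottom-left corner of the bounding box.
Web: 6 × 220, A = 1 320 mm², x = 3 mm, Ī = 3 960 mm⁴.
Top flange (beyond web): 54 × 14, A = 756 mm², x = 33 mm, Ī = 183 708 mm⁴.
Bottom flange (beyond web): 54 × 14, A = 756 mm², x = 33 mm, Ī = 183 708 mm⁴.
Centroid: x̄ = ΣA·x / ΣA = 19.01695 mm.
Transfer each piece to the vertical centroidal axis using Ī + A·d² with d = x − 19.01695:
  web: d = -16.01695 mm → contributes +342596.3 mm⁴
  top flange (beyond web): d = 13.98305 mm → contributes +331525.4 mm⁴
  bottom flange (beyond web): d = 13.98305 mm → contributes +331525.4 mm⁴
Total I = 1 005 647 mm⁴.
Radius of gyration: k = √(I/A) = √(1 005 647 / 2 832) = 18.84413 mm.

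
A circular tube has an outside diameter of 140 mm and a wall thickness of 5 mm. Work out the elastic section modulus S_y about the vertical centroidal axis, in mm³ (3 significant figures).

S_y ≈ 6.91 × 10⁴ mm³

Break the section into simple shapes (no overlaps), measuring from the bottom-left corner of the bounding box.
Outer circle: ⌀140, A = 15 394 mm², x = 70 mm, Ī = 18 857 410 mm⁴.
Bore (subtracted): ⌀130, A = 13 273 mm², x = 70 mm, Ī = 14 019 848 mm⁴.
By symmetry the centroid is at mid-width, x̄ = 70 mm.
All pieces are centred on the vertical centroidal axis, so I = ΣĪ (holes subtracted) = 4 837 562 mm⁴.
Extreme fibre distance c = 70 mm; S = I/c = 69 108 mm³.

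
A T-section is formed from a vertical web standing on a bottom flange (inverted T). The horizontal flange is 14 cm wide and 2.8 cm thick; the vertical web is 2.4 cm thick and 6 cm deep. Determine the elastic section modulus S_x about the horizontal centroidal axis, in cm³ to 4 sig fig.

Decompose the section into non-overlapping parts with the origin at the bottom-left of its bounding rectangle.
Flange: 14 × 2.8, A = 39.2 cm², y = 1.4 cm, Ī = 25.6107 cm⁴.
Web: 2.4 × 6, A = 14.4 cm², y = 5.8 cm, Ī = 43.2 cm⁴.
Centroid: ȳ = ΣA·y / ΣA = 2.58209 cm.
Transfer each piece to the horizontal centroidal axis using Ī + A·d² with d = y − 2.58209:
  flange: d = -1.18209 cm → contributes +80.3862 cm⁴
  web: d = 3.21791 cm → contributes +192.311 cm⁴
Total I = 272.697 cm⁴.
Extreme fibre distance c = 6.21791 cm; S = I/c = 43.8568 cm³.

S_x ≈ 43.86 cm³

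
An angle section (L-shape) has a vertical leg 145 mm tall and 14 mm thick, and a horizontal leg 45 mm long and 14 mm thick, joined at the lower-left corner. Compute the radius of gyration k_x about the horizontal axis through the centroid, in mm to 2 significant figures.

k_x ≈ 45 mm

Treat the section as a set of non-overlapping primitives; coordinates are from the bounding-box lower-left.
Vertical leg: 14 × 145, A = 2 030 mm², y = 72.5 mm, Ī = 3 556 729 mm⁴.
Horizontal leg (remainder): 31 × 14, A = 434 mm², y = 7 mm, Ī = 7 089 mm⁴.
Centroid: ȳ = ΣA·y / ΣA = 60.96 mm.
Transfer each piece to the horizontal axis through the centroid using Ī + A·d² with d = y − 60.96:
  vertical leg: d = 11.54 mm → contributes +3 826 924 mm⁴
  horizontal leg (remainder): d = -53.96 mm → contributes +1 270 902 mm⁴
Total I = 5 097 826 mm⁴.
Radius of gyration: k = √(I/A) = √(5 097 826 / 2 464) = 45.49 mm.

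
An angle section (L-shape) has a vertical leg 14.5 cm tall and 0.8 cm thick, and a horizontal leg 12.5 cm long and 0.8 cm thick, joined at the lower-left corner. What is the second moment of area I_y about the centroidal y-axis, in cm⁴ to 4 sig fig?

I_y ≈ 309.7 cm⁴

Treat the section as a set of non-overlapping primitives; coordinates are from the bounding-box lower-left.
Vertical leg: 0.8 × 14.5, A = 11.6 cm², x = 0.4 cm, Ī = 0.618667 cm⁴.
Horizontal leg (remainder): 11.7 × 0.8, A = 9.36 cm², x = 6.65 cm, Ī = 106.774 cm⁴.
Centroid: x̄ = ΣA·x / ΣA = 3.19103 cm.
Transfer each piece to the centroidal y-axis using Ī + A·d² with d = x − 3.19103:
  vertical leg: d = -2.79103 cm → contributes +90.9809 cm⁴
  horizontal leg (remainder): d = 3.45897 cm → contributes +218.762 cm⁴
Total I = 309.743 cm⁴.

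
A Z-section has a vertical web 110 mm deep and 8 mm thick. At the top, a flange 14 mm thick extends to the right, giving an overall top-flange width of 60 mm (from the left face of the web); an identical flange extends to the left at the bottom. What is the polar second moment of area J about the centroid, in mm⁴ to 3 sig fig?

J ≈ 5.91 × 10⁶ mm⁴

Treat the section as a set of non-overlapping primitives; coordinates are from the bounding-box lower-left.
Web: 8 × 110, A = 880 mm², y = 55 mm, Ī = 887 333 mm⁴.
Top flange (beyond web): 52 × 14, A = 728 mm², y = 103 mm, Ī = 11 891 mm⁴.
Bottom flange (beyond web): 52 × 14, A = 728 mm², y = 7 mm, Ī = 11 891 mm⁴.
Centroid: ȳ = ΣA·y / ΣA = 55 mm.
Transfer each piece to the centroidal x-axis using Ī + A·d² with d = y − 55:
  web: d = 0 mm → contributes +887 333 mm⁴
  top flange (beyond web): d = 48 mm → contributes +1 689 203 mm⁴
  bottom flange (beyond web): d = -48 mm → contributes +1 689 203 mm⁴
Total I = 4 265 739 mm⁴.
For the y-axis: x̄ = 56 mm.
Repeating about the centroidal y-axis gives I_y = 1 643 179 mm⁴.
Polar second moment: J = I_x + I_y = 5 908 917 mm⁴.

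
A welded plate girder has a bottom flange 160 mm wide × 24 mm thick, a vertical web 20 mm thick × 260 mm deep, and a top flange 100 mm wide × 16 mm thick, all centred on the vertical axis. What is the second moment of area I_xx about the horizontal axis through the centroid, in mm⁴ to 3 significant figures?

I_xx ≈ 1.28 × 10⁸ mm⁴

Treat the section as a set of non-overlapping primitives; coordinates are from the bounding-box lower-left.
Bottom plate: 160 × 24, A = 3 840 mm², y = 12 mm, Ī = 184 320 mm⁴.
Web plate: 20 × 260, A = 5 200 mm², y = 154 mm, Ī = 29 293 333 mm⁴.
Top plate: 100 × 16, A = 1 600 mm², y = 292 mm, Ī = 34 133 mm⁴.
Centroid: ȳ = ΣA·y / ΣA = 123.5 mm.
Transfer each piece to the horizontal axis through the centroid using Ī + A·d² with d = y − 123.5:
  bottom plate: d = -111.5 mm → contributes +47 927 379 mm⁴
  web plate: d = 30.496 mm → contributes +34 129 441 mm⁴
  top plate: d = 168.5 mm → contributes +45 459 706 mm⁴
Total I = 127 516 527 mm⁴.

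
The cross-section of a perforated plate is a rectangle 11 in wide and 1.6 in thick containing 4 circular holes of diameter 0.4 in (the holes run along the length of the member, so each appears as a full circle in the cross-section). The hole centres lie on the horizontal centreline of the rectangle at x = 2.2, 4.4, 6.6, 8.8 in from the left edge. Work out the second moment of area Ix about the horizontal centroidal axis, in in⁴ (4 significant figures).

Ix ≈ 3.750 in⁴

Treat the section as a set of non-overlapping primitives; coordinates are from the bounding-box lower-left.
Plate: 11 × 1.6, A = 17.6 in², y = 0.8 in, Ī = 3.75467 in⁴.
Hole 1 (subtracted): ⌀0.4, A = 0.125664 in², y = 0.8 in, Ī = 0.00125664 in⁴.
Hole 2 (subtracted): ⌀0.4, A = 0.125664 in², y = 0.8 in, Ī = 0.00125664 in⁴.
Hole 3 (subtracted): ⌀0.4, A = 0.125664 in², y = 0.8 in, Ī = 0.00125664 in⁴.
Hole 4 (subtracted): ⌀0.4, A = 0.125664 in², y = 0.8 in, Ī = 0.00125664 in⁴.
By symmetry the centroid is at mid-height, ȳ = 0.8 in.
All pieces are centred on the horizontal centroidal axis, so I = ΣĪ (holes subtracted) = 3.74964 in⁴.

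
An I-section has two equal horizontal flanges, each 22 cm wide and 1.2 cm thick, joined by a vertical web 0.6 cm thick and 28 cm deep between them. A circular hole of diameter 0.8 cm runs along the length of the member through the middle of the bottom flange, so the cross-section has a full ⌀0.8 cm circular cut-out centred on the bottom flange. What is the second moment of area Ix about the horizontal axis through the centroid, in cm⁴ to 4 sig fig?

Ix ≈ 1.225 × 10⁴ cm⁴

Treat the section as a set of non-overlapping primitives; coordinates are from the bounding-box lower-left.
Bottom flange: 22 × 1.2, A = 26.4 cm², y = 0.6 cm, Ī = 3.168 cm⁴.
Web: 0.6 × 28, A = 16.8 cm², y = 15.2 cm, Ī = 1097.6 cm⁴.
Top flange: 22 × 1.2, A = 26.4 cm², y = 29.8 cm, Ī = 3.168 cm⁴.
Hole (subtracted): ⌀0.8, A = 0.502655 cm², y = 0.6 cm, Ī = 0.0201062 cm⁴.
Centroid: ȳ = ΣA·y / ΣA = 15.3062 cm.
Transfer each piece to the horizontal axis through the centroid using Ī + A·d² with d = y − 15.3062:
  bottom flange: d = -14.7062 cm → contributes +5712.76 cm⁴
  web: d = -0.106209 cm → contributes +1097.79 cm⁴
  top flange: d = 14.4938 cm → contributes +5549.02 cm⁴
  hole: d = -14.7062 cm → contributes −108.731 cm⁴
Total I = 12250.8 cm⁴.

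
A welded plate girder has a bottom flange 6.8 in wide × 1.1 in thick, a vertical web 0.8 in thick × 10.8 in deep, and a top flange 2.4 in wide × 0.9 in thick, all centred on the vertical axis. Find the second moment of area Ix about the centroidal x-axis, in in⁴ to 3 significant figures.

Treat the section as a set of non-overlapping primitives; coordinates are from the bounding-box lower-left.
Bottom plate: 6.8 × 1.1, A = 7.48 in², y = 0.55 in, Ī = 0.75423 in⁴.
Web plate: 0.8 × 10.8, A = 8.64 in², y = 6.5 in, Ī = 83.981 in⁴.
Top plate: 2.4 × 0.9, A = 2.16 in², y = 12.35 in, Ī = 0.1458 in⁴.
Centroid: ȳ = ΣA·y / ΣA = 4.7566 in.
Transfer each piece to the centroidal x-axis using Ī + A·d² with d = y − 4.7566:
  bottom plate: d = -4.2066 in → contributes +133.11 in⁴
  web plate: d = 1.7434 in → contributes +110.24 in⁴
  top plate: d = 7.5934 in → contributes +124.69 in⁴
Total I = 368.05 in⁴.

Ix ≈ 368 in⁴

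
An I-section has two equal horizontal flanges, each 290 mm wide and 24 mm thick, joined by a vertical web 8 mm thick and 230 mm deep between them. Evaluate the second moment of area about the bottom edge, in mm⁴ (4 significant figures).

I_base ≈ 5.378 × 10⁸ mm⁴

Treat the section as a set of non-overlapping primitives; coordinates are from the bounding-box lower-left.
Bottom flange: 290 × 24, A = 6 960 mm², y = 12 mm, Ī = 334 080 mm⁴.
Web: 8 × 230, A = 1 840 mm², y = 139 mm, Ī = 8 111 333 mm⁴.
Top flange: 290 × 24, A = 6 960 mm², y = 266 mm, Ī = 334 080 mm⁴.
Transfer each piece to a horizontal axis along the bottom face using Ī + A·d² with d = y − 0:
  bottom flange: d = 12 mm → contributes +1 336 320 mm⁴
  web: d = 139 mm → contributes +43 661 973 mm⁴
  top flange: d = 266 mm → contributes +492 795 840 mm⁴
Total I = 537 794 133 mm⁴.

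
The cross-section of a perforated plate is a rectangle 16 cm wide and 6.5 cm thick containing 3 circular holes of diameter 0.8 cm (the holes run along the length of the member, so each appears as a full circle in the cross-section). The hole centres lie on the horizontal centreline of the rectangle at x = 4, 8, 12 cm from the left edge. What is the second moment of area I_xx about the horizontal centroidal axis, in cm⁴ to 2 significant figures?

I_xx ≈ 370 cm⁴

Decompose the section into non-overlapping parts with the origin at the bottom-left of its bounding rectangle.
Plate: 16 × 6.5, A = 104 cm², y = 3.25 cm, Ī = 366.2 cm⁴.
Hole 1 (subtracted): ⌀0.8, A = 0.5027 cm², y = 3.25 cm, Ī = 0.02011 cm⁴.
Hole 2 (subtracted): ⌀0.8, A = 0.5027 cm², y = 3.25 cm, Ī = 0.02011 cm⁴.
Hole 3 (subtracted): ⌀0.8, A = 0.5027 cm², y = 3.25 cm, Ī = 0.02011 cm⁴.
By symmetry the centroid is at mid-height, ȳ = 3.25 cm.
All pieces are centred on the horizontal centroidal axis, so I = ΣĪ (holes subtracted) = 366.1 cm⁴.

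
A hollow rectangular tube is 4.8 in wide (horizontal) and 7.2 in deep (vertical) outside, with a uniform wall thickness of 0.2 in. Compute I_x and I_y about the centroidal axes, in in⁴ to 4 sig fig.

I_x ≈ 34.01 in⁴, I_y ≈ 18.08 in⁴

Break the section into simple shapes (no overlaps), measuring from the bottom-left corner of the bounding box.
Outer rectangle: 4.8 × 7.2, A = 34.56 in², y = 3.6 in, Ī = 149.299 in⁴.
Inner void (subtracted): 4.4 × 6.8, A = 29.92 in², y = 3.6 in, Ī = 115.292 in⁴.
By symmetry the centroid is at mid-height, ȳ = 3.6 in.
All pieces are centred on the centroidal x-axis, so I = ΣĪ (holes subtracted) = 34.0075 in⁴.
Repeating about the centroidal y-axis gives I_y = 18.0843 in⁴.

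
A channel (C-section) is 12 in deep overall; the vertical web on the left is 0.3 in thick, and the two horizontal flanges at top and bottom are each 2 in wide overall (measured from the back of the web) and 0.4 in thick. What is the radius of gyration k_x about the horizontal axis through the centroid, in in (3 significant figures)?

k_x ≈ 4.24 in

Break the section into simple shapes (no overlaps), measuring from the bottom-left corner of the bounding box.
Web: 0.3 × 12, A = 3.6 in², y = 6 in, Ī = 43.2 in⁴.
Top flange (beyond web): 1.7 × 0.4, A = 0.68 in², y = 11.8 in, Ī = 0.0090667 in⁴.
Bottom flange (beyond web): 1.7 × 0.4, A = 0.68 in², y = 0.2 in, Ī = 0.0090667 in⁴.
By symmetry the centroid is at mid-height, ȳ = 6 in.
Transfer each piece to the horizontal axis through the centroid using Ī + A·d² with d = y − 6:
  web: d = 0 in → contributes +43.2 in⁴
  top flange (beyond web): d = 5.8 in → contributes +22.884 in⁴
  bottom flange (beyond web): d = -5.8 in → contributes +22.884 in⁴
Total I = 88.969 in⁴.
Radius of gyration: k = √(I/A) = √(88.969 / 4.96) = 4.2352 in.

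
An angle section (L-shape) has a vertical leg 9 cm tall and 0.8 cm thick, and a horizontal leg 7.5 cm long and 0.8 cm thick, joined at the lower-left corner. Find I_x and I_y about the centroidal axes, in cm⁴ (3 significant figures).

I_x ≈ 101 cm⁴, I_y ≈ 63.6 cm⁴

Split into non-overlapping primitives; take the origin at the lower-left of the bounding box.
Vertical leg: 0.8 × 9, A = 7.2 cm², y = 4.5 cm, Ī = 48.6 cm⁴.
Horizontal leg (remainder): 6.7 × 0.8, A = 5.36 cm², y = 0.4 cm, Ī = 0.28587 cm⁴.
Centroid: ȳ = ΣA·y / ΣA = 2.7503 cm.
Transfer each piece to the centroidal x-axis using Ī + A·d² with d = y − 2.7503:
  vertical leg: d = 1.7497 cm → contributes +70.642 cm⁴
  horizontal leg (remainder): d = -2.3503 cm → contributes +29.894 cm⁴
Total I = 100.54 cm⁴.
For the y-axis: x̄ = 2.0003 cm.
Repeating about the centroidal y-axis gives I_y = 63.643 cm⁴.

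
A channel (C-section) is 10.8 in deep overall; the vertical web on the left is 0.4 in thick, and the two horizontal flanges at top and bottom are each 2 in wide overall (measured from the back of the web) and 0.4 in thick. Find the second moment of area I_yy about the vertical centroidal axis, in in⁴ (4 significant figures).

Break the section into simple shapes (no overlaps), measuring from the bottom-left corner of the bounding box.
Web: 0.4 × 10.8, A = 4.32 in², x = 0.2 in, Ī = 0.0576 in⁴.
Top flange (beyond web): 1.6 × 0.4, A = 0.64 in², x = 1.2 in, Ī = 0.136533 in⁴.
Bottom flange (beyond web): 1.6 × 0.4, A = 0.64 in², x = 1.2 in, Ī = 0.136533 in⁴.
Centroid: x̄ = ΣA·x / ΣA = 0.428571 in.
Transfer each piece to the vertical centroidal axis using Ī + A·d² with d = x − 0.428571:
  web: d = -0.228571 in → contributes +0.283298 in⁴
  top flange (beyond web): d = 0.771429 in → contributes +0.517399 in⁴
  bottom flange (beyond web): d = 0.771429 in → contributes +0.517399 in⁴
Total I = 1.3181 in⁴.

I_yy ≈ 1.318 in⁴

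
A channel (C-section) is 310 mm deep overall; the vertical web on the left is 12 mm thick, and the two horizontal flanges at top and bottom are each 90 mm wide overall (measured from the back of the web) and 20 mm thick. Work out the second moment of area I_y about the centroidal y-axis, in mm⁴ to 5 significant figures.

I_y ≈ 5.0626 × 10⁶ mm⁴

Treat the section as a set of non-overlapping primitives; coordinates are from the bounding-box lower-left.
Web: 12 × 310, A = 3 720 mm², x = 6 mm, Ī = 44 640 mm⁴.
Top flange (beyond web): 78 × 20, A = 1 560 mm², x = 51 mm, Ī = 790 920 mm⁴.
Bottom flange (beyond web): 78 × 20, A = 1 560 mm², x = 51 mm, Ī = 790 920 mm⁴.
Centroid: x̄ = ΣA·x / ΣA = 26.52632 mm.
Transfer each piece to the centroidal y-axis using Ī + A·d² with d = x − 26.52632:
  web: d = -20.52632 mm → contributes +1 611 986 mm⁴
  top flange (beyond web): d = 24.47368 mm → contributes +1 725 300 mm⁴
  bottom flange (beyond web): d = 24.47368 mm → contributes +1 725 300 mm⁴
Total I = 5 062 585 mm⁴.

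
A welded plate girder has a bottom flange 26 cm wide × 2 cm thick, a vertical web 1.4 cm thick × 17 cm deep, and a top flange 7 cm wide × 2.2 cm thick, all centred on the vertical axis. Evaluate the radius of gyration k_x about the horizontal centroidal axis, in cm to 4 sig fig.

Decompose the section into non-overlapping parts with the origin at the bottom-left of its bounding rectangle.
Bottom plate: 26 × 2, A = 52 cm², y = 1 cm, Ī = 17.3333 cm⁴.
Web plate: 1.4 × 17, A = 23.8 cm², y = 10.5 cm, Ī = 573.183 cm⁴.
Top plate: 7 × 2.2, A = 15.4 cm², y = 20.1 cm, Ī = 6.21133 cm⁴.
Centroid: ȳ = ΣA·y / ΣA = 6.70439 cm.
Transfer each piece to the horizontal centroidal axis using Ī + A·d² with d = y − 6.70439:
  bottom plate: d = -5.70439 cm → contributes +1709.41 cm⁴
  web plate: d = 3.79561 cm → contributes +916.062 cm⁴
  top plate: d = 13.3956 cm → contributes +2769.63 cm⁴
Total I = 5395.1 cm⁴.
Radius of gyration: k = √(I/A) = √(5395.1 / 91.2) = 7.69135 cm.

k_x ≈ 7.691 cm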